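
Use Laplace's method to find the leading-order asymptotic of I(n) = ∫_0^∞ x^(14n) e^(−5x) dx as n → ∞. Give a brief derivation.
I(n) ~ (sqrt(2π·14n) / 5) · (14n/(5e))^(14n)

Write the integrand as exp(14n ln x − 5x) and set f(x) = 14n ln x − 5x. Then f'(x) = 14n/x − 5 = 0 at x* = 14n/5, and f''(x*) = −14n/x*^2 = −5^2/(14n). Laplace's method (interior maximum) gives
  I(n) ~ e^(f(x*)) · sqrt(2π / |f''(x*)|)
        = exp(14n ln(14n/5) − 14n) · sqrt(2π · 14n / 5^2)
        = (14n/5)^(14n) e^(−14n) · sqrt(2π·14n) / 5
        = (sqrt(2π·14n) / 5) · (14n/(5e))^(14n).
This matches Γ(14n+1)/5^(14n+1) with Stirling applied to Γ.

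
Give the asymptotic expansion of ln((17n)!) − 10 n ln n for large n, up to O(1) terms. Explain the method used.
ln((17n)!) − 10 n ln n = 7 n ln n + 17(ln 17 − 1) n + (1/2) ln(2π·17n) + O(1/n)

Stirling: ln((17n)!) = 17n ln(17n) − 17n + (1/2) ln(2π·17n) + O(1/n).
Expand 17n ln(17n) = 17n (ln n + ln 17) = 17n ln n + 17n ln 17.
Subtract 10n ln n: leading term is (17 − 10) n ln n = 7 n ln n. The next term is 17n ln 17 − 17n = 17(ln 17 − 1) n. Then the (1/2) ln(2π·17n) correction.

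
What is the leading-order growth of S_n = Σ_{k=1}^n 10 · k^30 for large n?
S_n ~ 10 · n^31 / 31

By integral comparison (Euler-Maclaurin), Σ_{k=1}^n 10 · k^30 = 10 · ∫_0^n x^30 dx + O(n^30) = 10 · n^31/31 + O(n^30). (Equivalently, Faulhaber's formula gives the same leading term.)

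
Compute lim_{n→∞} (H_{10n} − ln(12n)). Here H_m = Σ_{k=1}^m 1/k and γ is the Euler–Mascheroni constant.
lim = ln(5/6) + γ

By Euler-Maclaurin, H_m = ln m + γ + O(1/m). So
  H_{10n} − ln(12n) = ln(10n) + γ − ln(12n) + O(1/n)
                       = ln(10/12) + γ + O(1/n).
Hence the limit is ln(10/12) + γ (= ln(5/6)).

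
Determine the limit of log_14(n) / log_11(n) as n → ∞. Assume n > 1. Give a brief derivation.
lim = ln(11) / ln(14) = log_14(11)

Change of base: log_14(n) = ln n / ln 14 and log_11(n) = ln n / ln 11. The ratio is (ln n / ln 14) · (ln 11 / ln n) = ln 11 / ln 14, a constant independent of n. So the limit is ln 11 / ln 14 = log_14(11).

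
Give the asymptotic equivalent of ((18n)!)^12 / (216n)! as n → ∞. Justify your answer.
((18n)!)^12/(216n)! ~ ((2π·18n)^(11/2) / sqrt(12)) · 12^(−12·18n)  →  0

Write N = 18n. Stirling: N! ~ sqrt(2π N)(N/e)^N and (12N)! ~ sqrt(2π·12N)·(12N/e)^(12N).
  (N!)^12/(12N)! ~ (2π N)^(12/2) (N/e)^(12N) / [sqrt(2π·12N) (12N/e)^(12N)]
     = (2π N)^(12/2) / sqrt(2π·12N) · (N/(12N))^(12N)
     = (2π N)^((12−1)/2) / sqrt(12) · 12^(−12N).
Since 12^12 > 1, the factor 12^(−12N) decays exponentially, so the ratio → 0. Substituting N = 18n gives the stated form.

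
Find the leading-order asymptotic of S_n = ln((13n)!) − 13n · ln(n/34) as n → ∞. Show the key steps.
S_n ~ 13n · (ln 442 − 1) + O(ln n)

Stirling: ln((13n)!) = 13n ln(13n) − 13n + O(ln n).
  S_n = 13n ln(13n) − 13n − 13n ln(n/34) + O(ln n)
      = 13n ln(13n) − 13n ln n + 13n ln 34 − 13n + O(ln n)
      = 13n ln 13 + 13n ln 34 − 13n + O(ln n)
      = 13n (ln 442 − 1) + O(ln n).
Numerically ln(442) − 1 ≈ 5.0913.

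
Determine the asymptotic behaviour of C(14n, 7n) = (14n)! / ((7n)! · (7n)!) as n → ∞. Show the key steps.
C(14n, 7n) ~ (4)^(7n) · sqrt(1/(π·7n))

Write N = 7n. Apply Stirling to each factorial:
  (2N)! ~ sqrt(2π·2N) · (2N/e)^(2N),
  N! ~ sqrt(2π N) · (N/e)^N,
  (1N)! ~ sqrt(2π·1N) · (1N/e)^(1N).
The exponential factors combine to (2N)^(2N) / (N^N · (1N)^(1N)) = 2^(2N)/1^(1N) = (2^2/1^1)^N = (4)^N.
The square-root prefactors combine to sqrt(2π·2N) / (sqrt(2π N)·sqrt(2π·1N)) = sqrt(2 / (2π·1·N)) = sqrt(1/(π·7n)).
Substituting N = 7n: C(14n, 7n) ~ (4)^(7n) · sqrt(1/(π·7n)).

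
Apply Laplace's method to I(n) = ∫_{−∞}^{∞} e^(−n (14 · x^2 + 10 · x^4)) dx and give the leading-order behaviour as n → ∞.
I(n) ~ sqrt(π/(14n))

φ(x) = 14 · x^2 + 10 · x^4 has its unique global minimum at x* = 0 (since φ'(x) = 28x + 40x^3 = 0 only at x = 0 for real x with both coefficients positive, and φ → ∞ as |x| → ∞). At x* = 0, φ(0) = 0 and φ''(0) = 28. Laplace's method then gives
  I(n) ~ sqrt(2π / (n · φ''(0))) · e^(−n φ(0)) = sqrt(2π / (28n)) = sqrt(π/(14n)).
The 10 · x^4 term contributes only at subleading order (an O(1/n) relative correction).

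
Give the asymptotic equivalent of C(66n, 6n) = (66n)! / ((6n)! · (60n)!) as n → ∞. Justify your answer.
C(66n, 6n) ~ (285311670611/10000000000)^(6n) · sqrt(11/(20π·6n))

Write N = 6n. Apply Stirling to each factorial:
  (11N)! ~ sqrt(2π·11N) · (11N/e)^(11N),
  N! ~ sqrt(2π N) · (N/e)^N,
  (10N)! ~ sqrt(2π·10N) · (10N/e)^(10N).
The exponential factors combine to (11N)^(11N) / (N^N · (10N)^(10N)) = 11^(11N)/10^(10N) = (11^11/10^10)^N = (285311670611/10000000000)^N.
The square-root prefactors combine to sqrt(2π·11N) / (sqrt(2π N)·sqrt(2π·10N)) = sqrt(11 / (2π·10·N)) = sqrt(11/(20π·6n)).
Substituting N = 6n: C(66n, 6n) ~ (285311670611/10000000000)^(6n) · sqrt(11/(20π·6n)).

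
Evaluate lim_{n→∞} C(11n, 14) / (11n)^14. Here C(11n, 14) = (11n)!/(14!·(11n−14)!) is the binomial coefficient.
lim = 1/14! = 1/87178291200

With N = 11n → ∞: C(N, 14) / N^14 = [N(N−1)…(N−13)] / (14! · N^14) = (1/14!) · 1 · (1 − 1/(11n)) · … · (1 − 13/(11n)). Each factor → 1 as N → ∞, so the limit is 1/14! = 1/87178291200.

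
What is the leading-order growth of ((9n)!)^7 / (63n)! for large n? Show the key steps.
((9n)!)^7/(63n)! ~ ((2π·9n)^(6/2) / sqrt(7)) · 7^(−7·9n)  →  0

Write N = 9n. Stirling: N! ~ sqrt(2π N)(N/e)^N and (7N)! ~ sqrt(2π·7N)·(7N/e)^(7N).
  (N!)^7/(7N)! ~ (2π N)^(7/2) (N/e)^(7N) / [sqrt(2π·7N) (7N/e)^(7N)]
     = (2π N)^(7/2) / sqrt(2π·7N) · (N/(7N))^(7N)
     = (2π N)^((7−1)/2) / sqrt(7) · 7^(−7N).
Since 7^7 > 1, the factor 7^(−7N) decays exponentially, so the ratio → 0. Substituting N = 9n gives the stated form.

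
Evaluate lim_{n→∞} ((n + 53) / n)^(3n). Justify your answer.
lim = e^159

Rewrite as (1 + 53/n)^(3n). By the standard limit (1 + x/n)^n → e^x, we have (1 + 53/n)^n → e^53, and raising to the 3rd power gives e^159.
More precisely, ln[(1 + 53/n)^(3n)] = 3n · ln(1 + 53/n) = 3n · (53/n + O(1/n^2)) = 159 + O(1/n) → 159.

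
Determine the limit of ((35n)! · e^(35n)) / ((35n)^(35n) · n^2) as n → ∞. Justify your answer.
lim = 0

Stirling: (35n)! ~ sqrt(2π·35n) · (35n/e)^(35n). Hence
  (35n)! · e^(35n) / (35n)^(35n) ~ sqrt(2π·35n).
Dividing by n^2: sqrt(2π·35n) / n^2 = sqrt(2π·35) · n^((1−4)/2), so the expression behaves like sqrt(2π·35) · n^((1−4)/2) → 0.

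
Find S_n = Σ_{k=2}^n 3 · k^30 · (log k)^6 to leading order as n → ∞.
S_n ~ 3 · n^31 · (log n)^6 / 31

By integral comparison, S_n = ∫_1^n 3 · x^30 · (log x)^6 dx + O(n^30 · (log n)^6). For the integral, the leading term of ∫_1^n x^30 (log x)^6 dx is n^31/31 · (log n)^6 (by repeated integration by parts; each step lowers the log-exponent and produces a relatively O(1/log n) correction). Hence S_n ~ 3 · n^31 · (log n)^6 / 31.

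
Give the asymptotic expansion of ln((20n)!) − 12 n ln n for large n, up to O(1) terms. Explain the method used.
ln((20n)!) − 12 n ln n = 8 n ln n + 20(ln 20 − 1) n + (1/2) ln(2π·20n) + O(1/n)

Stirling: ln((20n)!) = 20n ln(20n) − 20n + (1/2) ln(2π·20n) + O(1/n).
Expand 20n ln(20n) = 20n (ln n + ln 20) = 20n ln n + 20n ln 20.
Subtract 12n ln n: leading term is (20 − 12) n ln n = 8 n ln n. The next term is 20n ln 20 − 20n = 20(ln 20 − 1) n. Then the (1/2) ln(2π·20n) correction.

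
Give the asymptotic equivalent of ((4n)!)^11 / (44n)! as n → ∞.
((4n)!)^11/(44n)! ~ ((2π·4n)^(10/2) / sqrt(11)) · 11^(−11·4n)  →  0

Write N = 4n. Stirling: N! ~ sqrt(2π N)(N/e)^N and (11N)! ~ sqrt(2π·11N)·(11N/e)^(11N).
  (N!)^11/(11N)! ~ (2π N)^(11/2) (N/e)^(11N) / [sqrt(2π·11N) (11N/e)^(11N)]
     = (2π N)^(11/2) / sqrt(2π·11N) · (N/(11N))^(11N)
     = (2π N)^((11−1)/2) / sqrt(11) · 11^(−11N).
Since 11^11 > 1, the factor 11^(−11N) decays exponentially, so the ratio → 0. Substituting N = 4n gives the stated form.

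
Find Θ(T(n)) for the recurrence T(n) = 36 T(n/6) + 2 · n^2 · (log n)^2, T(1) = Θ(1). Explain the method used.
T(n) = Θ(n^2 · (log n)^3)

Here log_6 36 = 2 and f(n) = 2 · n^2 · (log n)^2 = Θ(n^(log_6 36) · (log n)^2). This is the extended Case 2 of the master theorem (f matches the critical exponent up to log factors), giving T(n) = Θ(n^(log_6 36) · (log n)^(2+1)) = Θ(n^2 · (log n)^3).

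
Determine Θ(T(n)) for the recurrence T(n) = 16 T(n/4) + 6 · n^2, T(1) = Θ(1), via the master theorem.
T(n) = Θ(n^2 log n)

log_4 16 = 2, and f(n) = 6 · n^2 = Θ(n^(log_4 16)). This is Case 2 of the master theorem: T(n) = Θ(f(n) · log n) = Θ(n^2 log n).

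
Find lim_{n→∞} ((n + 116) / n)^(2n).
lim = e^232

Rewrite as (1 + 116/n)^(2n). By the standard limit (1 + x/n)^n → e^x, we have (1 + 116/n)^n → e^116, and raising to the 2nd power gives e^232.
More precisely, ln[(1 + 116/n)^(2n)] = 2n · ln(1 + 116/n) = 2n · (116/n + O(1/n^2)) = 232 + O(1/n) → 232.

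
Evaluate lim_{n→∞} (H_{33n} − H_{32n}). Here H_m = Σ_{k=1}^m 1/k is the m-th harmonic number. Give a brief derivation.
lim = ln(33/32)

Euler-Maclaurin gives H_m = ln m + γ + 1/(2m) + O(1/m^2). The γ and O(1/m) terms cancel in the difference:
  H_{33n} − H_{32n} = ln(33n) − ln(32n) + O(1/n) = ln(33/32) + O(1/n).
Hence the limit is ln(33/32).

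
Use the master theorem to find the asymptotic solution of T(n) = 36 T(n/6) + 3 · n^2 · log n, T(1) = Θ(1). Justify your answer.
T(n) = Θ(n^2 · (log n)^2)

Here log_6 36 = 2 and f(n) = 3 · n^2 · log n = Θ(n^(log_6 36) · (log n)^1). This is the extended Case 2 of the master theorem (f matches the critical exponent up to log factors), giving T(n) = Θ(n^(log_6 36) · (log n)^(1+1)) = Θ(n^2 · (log n)^2).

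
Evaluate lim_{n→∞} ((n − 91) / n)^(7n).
lim = e^(−637)

Rewrite as (1 − 91/n)^(7n). By the standard limit (1 + x/n)^n → e^x, we have (1 − 91/n)^n → e^(−91), and raising to the 7th power gives e^(−637).
More precisely, ln[(1 − 91/n)^(7n)] = 7n · ln(1 − 91/n) = 7n · (-91/n + O(1/n^2)) = -637 + O(1/n) → -637.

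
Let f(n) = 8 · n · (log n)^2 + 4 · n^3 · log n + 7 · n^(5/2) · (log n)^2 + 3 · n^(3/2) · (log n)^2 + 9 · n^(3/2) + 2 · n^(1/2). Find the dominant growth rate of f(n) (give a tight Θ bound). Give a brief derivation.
f(n) ∈ Θ(n^3 · log n)

Compare the terms by growth order. For large n, n^a · (log n)^b dominates n^a' · (log n)^b' iff a > a', or (a = a' and b > b'). Ranking the 6 terms shows the dominant one is 4 · n^3 · log n. Hence f(n) ∈ Θ(n^3 · log n).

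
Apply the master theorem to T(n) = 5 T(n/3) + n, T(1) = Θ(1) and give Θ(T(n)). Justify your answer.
T(n) = Θ(n^(log_3 5))

Master theorem: compare f(n) = n to n^(log_3 5) where log_3 5 ≈ 1.465. Since 1 < log_3 5, we have f(n) = O(n^(log_3 5 − ε)) for some ε > 0 — Case 1. Hence T(n) = Θ(n^(log_3 5)).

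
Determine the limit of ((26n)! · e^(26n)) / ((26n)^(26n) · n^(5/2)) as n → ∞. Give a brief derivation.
lim = 0

Stirling: (26n)! ~ sqrt(2π·26n) · (26n/e)^(26n). Hence
  (26n)! · e^(26n) / (26n)^(26n) ~ sqrt(2π·26n).
Dividing by n^(5/2): sqrt(2π·26n) / n^(5/2) = sqrt(2π·26) · n^((1−5)/2), so the expression behaves like sqrt(2π·26) · n^((1−5)/2) → 0.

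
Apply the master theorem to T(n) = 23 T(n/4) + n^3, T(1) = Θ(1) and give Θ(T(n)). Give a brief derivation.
T(n) = Θ(n^3)

log_4 23 ≈ 2.262. f(n) = n^3 dominates n^(log_4 23) since 3 > 2.262, and the regularity condition a·f(n/b) = 23·(n/4)^3 = (23/64)·n^3 ≤ c·f(n) holds with c = 23/64 ≈ 0.359 < 1. So this is Case 3: T(n) = Θ(f(n)) = Θ(n^3).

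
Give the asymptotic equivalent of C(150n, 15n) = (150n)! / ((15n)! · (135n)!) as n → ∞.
C(150n, 15n) ~ (10000000000/387420489)^(15n) · sqrt(5/(9π·15n))

Write N = 15n. Apply Stirling to each factorial:
  (10N)! ~ sqrt(2π·10N) · (10N/e)^(10N),
  N! ~ sqrt(2π N) · (N/e)^N,
  (9N)! ~ sqrt(2π·9N) · (9N/e)^(9N).
The exponential factors combine to (10N)^(10N) / (N^N · (9N)^(9N)) = 10^(10N)/9^(9N) = (10^10/9^9)^N = (10000000000/387420489)^N.
The square-root prefactors combine to sqrt(2π·10N) / (sqrt(2π N)·sqrt(2π·9N)) = sqrt(10 / (2π·9·N)) = sqrt(5/(9π·15n)).
Substituting N = 15n: C(150n, 15n) ~ (10000000000/387420489)^(15n) · sqrt(5/(9π·15n)).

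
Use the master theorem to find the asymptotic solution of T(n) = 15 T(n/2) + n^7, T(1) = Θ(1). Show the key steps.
T(n) = Θ(n^7)

log_2 15 ≈ 3.907. f(n) = n^7 dominates n^(log_2 15) since 7 > 3.907, and the regularity condition a·f(n/b) = 15·(n/2)^7 = (15/128)·n^7 ≤ c·f(n) holds with c = 15/128 ≈ 0.117 < 1. So this is Case 3: T(n) = Θ(f(n)) = Θ(n^7).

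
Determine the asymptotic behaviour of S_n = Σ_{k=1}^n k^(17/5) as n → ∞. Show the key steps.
S_n ~ (5/22) · n^(22/5)

Integral comparison: Σ_{k=1}^n k^(17/5) = ∫_0^n x^(17/5) dx + O(n^(17/5)). The integral is n^(1 + 17/5) / (1 + 17/5) = n^((17+5)/5) / ((17+5)/5) = (5/22) · n^(22/5).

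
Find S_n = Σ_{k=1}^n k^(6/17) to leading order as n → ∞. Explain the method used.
S_n ~ (17/23) · n^(23/17)

Integral comparison: Σ_{k=1}^n k^(6/17) = ∫_0^n x^(6/17) dx + O(n^(6/17)). The integral is n^(1 + 6/17) / (1 + 6/17) = n^((6+17)/17) / ((6+17)/17) = (17/23) · n^(23/17).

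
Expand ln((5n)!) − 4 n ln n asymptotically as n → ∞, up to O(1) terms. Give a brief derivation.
ln((5n)!) − 4 n ln n = n ln n + 5(ln 5 − 1) n + (1/2) ln(2π·5n) + O(1/n)

Stirling: ln((5n)!) = 5n ln(5n) − 5n + (1/2) ln(2π·5n) + O(1/n).
Expand 5n ln(5n) = 5n (ln n + ln 5) = 5n ln n + 5n ln 5.
Subtract 4n ln n: leading term is (5 − 4) n ln n = n ln n. The next term is 5n ln 5 − 5n = 5(ln 5 − 1) n. Then the (1/2) ln(2π·5n) correction.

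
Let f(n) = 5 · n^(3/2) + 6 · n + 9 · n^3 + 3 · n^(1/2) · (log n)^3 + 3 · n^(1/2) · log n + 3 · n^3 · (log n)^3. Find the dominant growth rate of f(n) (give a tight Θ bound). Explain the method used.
f(n) ∈ Θ(n^3 · (log n)^3)

Compare the terms by growth order. For large n, n^a · (log n)^b dominates n^a' · (log n)^b' iff a > a', or (a = a' and b > b'). Ranking the 6 terms shows the dominant one is 3 · n^3 · (log n)^3. Hence f(n) ∈ Θ(n^3 · (log n)^3).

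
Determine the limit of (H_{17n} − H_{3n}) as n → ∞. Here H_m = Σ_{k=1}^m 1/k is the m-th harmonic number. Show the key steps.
lim = ln(17/3)

Euler-Maclaurin gives H_m = ln m + γ + 1/(2m) + O(1/m^2). The γ and O(1/m) terms cancel in the difference:
  H_{17n} − H_{3n} = ln(17n) − ln(3n) + O(1/n) = ln(17/3) + O(1/n).
Hence the limit is ln(17/3).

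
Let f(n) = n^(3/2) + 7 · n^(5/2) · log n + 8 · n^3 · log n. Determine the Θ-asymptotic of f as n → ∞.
f(n) ∈ Θ(n^3 · log n)

Compare the terms by growth order. For large n, n^a · (log n)^b dominates n^a' · (log n)^b' iff a > a', or (a = a' and b > b'). Ranking the 3 terms shows the dominant one is 8 · n^3 · log n. Hence f(n) ∈ Θ(n^3 · log n).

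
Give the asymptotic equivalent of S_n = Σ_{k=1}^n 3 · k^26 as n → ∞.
S_n ~ n^27 / 9

By integral comparison (Euler-Maclaurin), Σ_{k=1}^n 3 · k^26 = 3 · ∫_0^n x^26 dx + O(n^26) = 3 · n^27/27 = n^27 / 9 + O(n^26). (Equivalently, Faulhaber's formula gives the same leading term.)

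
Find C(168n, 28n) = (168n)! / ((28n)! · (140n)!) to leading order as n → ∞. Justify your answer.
C(168n, 28n) ~ (46656/3125)^(28n) · sqrt(3/(5π·28n))

Write N = 28n. Apply Stirling to each factorial:
  (6N)! ~ sqrt(2π·6N) · (6N/e)^(6N),
  N! ~ sqrt(2π N) · (N/e)^N,
  (5N)! ~ sqrt(2π·5N) · (5N/e)^(5N).
The exponential factors combine to (6N)^(6N) / (N^N · (5N)^(5N)) = 6^(6N)/5^(5N) = (6^6/5^5)^N = (46656/3125)^N.
The square-root prefactors combine to sqrt(2π·6N) / (sqrt(2π N)·sqrt(2π·5N)) = sqrt(6 / (2π·5·N)) = sqrt(3/(5π·28n)).
Substituting N = 28n: C(168n, 28n) ~ (46656/3125)^(28n) · sqrt(3/(5π·28n)).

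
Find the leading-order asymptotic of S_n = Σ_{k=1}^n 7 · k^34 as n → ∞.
S_n ~ n^35 / 5

By integral comparison (Euler-Maclaurin), Σ_{k=1}^n 7 · k^34 = 7 · ∫_0^n x^34 dx + O(n^34) = 7 · n^35/35 = n^35 / 5 + O(n^34). (Equivalently, Faulhaber's formula gives the same leading term.)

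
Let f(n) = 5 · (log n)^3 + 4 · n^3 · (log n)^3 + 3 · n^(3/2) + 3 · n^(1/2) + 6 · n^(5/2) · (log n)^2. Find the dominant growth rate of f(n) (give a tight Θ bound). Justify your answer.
f(n) ∈ Θ(n^3 · (log n)^3)

Compare the terms by growth order. For large n, n^a · (log n)^b dominates n^a' · (log n)^b' iff a > a', or (a = a' and b > b'). Ranking the 5 terms shows the dominant one is 4 · n^3 · (log n)^3. Hence f(n) ∈ Θ(n^3 · (log n)^3).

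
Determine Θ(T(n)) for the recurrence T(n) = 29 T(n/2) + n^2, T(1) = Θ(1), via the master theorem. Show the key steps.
T(n) = Θ(n^(log_2 29))

Master theorem: compare f(n) = n^2 to n^(log_2 29) where log_2 29 ≈ 4.858. Since 2 < log_2 29, we have f(n) = O(n^(log_2 29 − ε)) for some ε > 0 — Case 1. Hence T(n) = Θ(n^(log_2 29)).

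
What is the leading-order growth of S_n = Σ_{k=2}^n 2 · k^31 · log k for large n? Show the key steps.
S_n ~ n^32 log n / 16 − n^32 / 512

By integral comparison, S_n = ∫_1^n 2 · x^31 · log x dx + O(n^31 · log n). For the integral, ∫ x^31 log x dx = n^32 log n / 32 − n^32/1024 (integration by parts). Hence S_n ~ n^32 log n / 16 − n^32 / 512.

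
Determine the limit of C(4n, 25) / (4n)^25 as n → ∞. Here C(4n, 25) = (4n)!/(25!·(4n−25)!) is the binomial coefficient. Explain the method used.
lim = 1/25! = 1/15511210043330985984000000

With N = 4n → ∞: C(N, 25) / N^25 = [N(N−1)…(N−24)] / (25! · N^25) = (1/25!) · 1 · (1 − 1/(4n)) · … · (1 − 24/(4n)). Each factor → 1 as N → ∞, so the limit is 1/25! = 1/15511210043330985984000000.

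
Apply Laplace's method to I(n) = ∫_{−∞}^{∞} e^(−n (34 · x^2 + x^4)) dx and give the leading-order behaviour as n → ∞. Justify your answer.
I(n) ~ sqrt(π/(34n))

φ(x) = 34 · x^2 + x^4 has its unique global minimum at x* = 0 (since φ'(x) = 68x + 4x^3 = 0 only at x = 0 for real x with both coefficients positive, and φ → ∞ as |x| → ∞). At x* = 0, φ(0) = 0 and φ''(0) = 68. Laplace's method then gives
  I(n) ~ sqrt(2π / (n · φ''(0))) · e^(−n φ(0)) = sqrt(2π / (68n)) = sqrt(π/(34n)).
The x^4 term contributes only at subleading order (an O(1/n) relative correction).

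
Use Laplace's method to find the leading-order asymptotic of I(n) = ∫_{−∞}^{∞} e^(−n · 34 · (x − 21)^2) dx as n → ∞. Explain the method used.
I(n) = sqrt(π/(34n))

Here φ(x) = 34 · (x − 21)^2 has its unique minimum at x* = 21 with φ(x*) = 0 and φ''(x*) = 68. Laplace's method gives
  I(n) ~ e^(−n φ(x*)) · sqrt(2π / (n · φ''(x*))) = sqrt(2π / (68n)) = sqrt(π/(34n)).
This is exact: substituting u = (x − 21)·sqrt(34n) gives I(n) = (1/sqrt(34n)) ∫_{−∞}^{∞} e^(−u^2) du = sqrt(π/(34n)).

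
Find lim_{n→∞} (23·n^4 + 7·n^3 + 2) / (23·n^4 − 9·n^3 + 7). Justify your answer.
lim = 23/23 = 1

For large n the leading n^4 terms dominate both numerator and denominator. Dividing top and bottom by n^4, every other term tends to 0, leaving 23/23 = 1.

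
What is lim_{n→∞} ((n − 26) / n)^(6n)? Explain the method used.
lim = e^(−156)

Rewrite as (1 − 26/n)^(6n). By the standard limit (1 + x/n)^n → e^x, we have (1 − 26/n)^n → e^(−26), and raising to the 6th power gives e^(−156).
More precisely, ln[(1 − 26/n)^(6n)] = 6n · ln(1 − 26/n) = 6n · (-26/n + O(1/n^2)) = -156 + O(1/n) → -156.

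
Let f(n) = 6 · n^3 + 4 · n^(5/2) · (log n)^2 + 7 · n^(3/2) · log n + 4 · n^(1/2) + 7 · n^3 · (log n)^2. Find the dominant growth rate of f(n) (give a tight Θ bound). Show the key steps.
f(n) ∈ Θ(n^3 · (log n)^2)

Compare the terms by growth order. For large n, n^a · (log n)^b dominates n^a' · (log n)^b' iff a > a', or (a = a' and b > b'). Ranking the 5 terms shows the dominant one is 7 · n^3 · (log n)^2. Hence f(n) ∈ Θ(n^3 · (log n)^2).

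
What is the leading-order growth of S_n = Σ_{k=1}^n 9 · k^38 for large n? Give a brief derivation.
S_n ~ 3 · n^39 / 13

By integral comparison (Euler-Maclaurin), Σ_{k=1}^n 9 · k^38 = 9 · ∫_0^n x^38 dx + O(n^38) = 9 · n^39/39 = 3 · n^39 / 13 + O(n^38). (Equivalently, Faulhaber's formula gives the same leading term.)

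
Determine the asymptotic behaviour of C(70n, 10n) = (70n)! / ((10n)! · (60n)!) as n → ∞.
C(70n, 10n) ~ (823543/46656)^(10n) · sqrt(7/(12π·10n))

Write N = 10n. Apply Stirling to each factorial:
  (7N)! ~ sqrt(2π·7N) · (7N/e)^(7N),
  N! ~ sqrt(2π N) · (N/e)^N,
  (6N)! ~ sqrt(2π·6N) · (6N/e)^(6N).
The exponential factors combine to (7N)^(7N) / (N^N · (6N)^(6N)) = 7^(7N)/6^(6N) = (7^7/6^6)^N = (823543/46656)^N.
The square-root prefactors combine to sqrt(2π·7N) / (sqrt(2π N)·sqrt(2π·6N)) = sqrt(7 / (2π·6·N)) = sqrt(7/(12π·10n)).
Substituting N = 10n: C(70n, 10n) ~ (823543/46656)^(10n) · sqrt(7/(12π·10n)).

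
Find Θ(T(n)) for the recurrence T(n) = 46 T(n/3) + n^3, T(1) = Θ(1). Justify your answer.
T(n) = Θ(n^(log_3 46))

Master theorem: compare f(n) = n^3 to n^(log_3 46) where log_3 46 ≈ 3.485. Since 3 < log_3 46, we have f(n) = O(n^(log_3 46 − ε)) for some ε > 0 — Case 1. Hence T(n) = Θ(n^(log_3 46)).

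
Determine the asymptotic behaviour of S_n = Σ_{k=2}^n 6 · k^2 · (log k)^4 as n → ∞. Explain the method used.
S_n ~ 2 · n^3 · (log n)^4

By integral comparison, S_n = ∫_1^n 6 · x^2 · (log x)^4 dx + O(n^2 · (log n)^4). For the integral, the leading term of ∫_1^n x^2 (log x)^4 dx is n^3/3 · (log n)^4 (by repeated integration by parts; each step lowers the log-exponent and produces a relatively O(1/log n) correction). Hence S_n ~ 2 · n^3 · (log n)^4.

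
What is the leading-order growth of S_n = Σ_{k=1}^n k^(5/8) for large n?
S_n ~ (8/13) · n^(13/8)

Integral comparison: Σ_{k=1}^n k^(5/8) = ∫_0^n x^(5/8) dx + O(n^(5/8)). The integral is n^(1 + 5/8) / (1 + 5/8) = n^((5+8)/8) / ((5+8)/8) = (8/13) · n^(13/8).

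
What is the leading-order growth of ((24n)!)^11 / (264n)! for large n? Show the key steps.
((24n)!)^11/(264n)! ~ ((2π·24n)^(10/2) / sqrt(11)) · 11^(−11·24n)  →  0

Write N = 24n. Stirling: N! ~ sqrt(2π N)(N/e)^N and (11N)! ~ sqrt(2π·11N)·(11N/e)^(11N).
  (N!)^11/(11N)! ~ (2π N)^(11/2) (N/e)^(11N) / [sqrt(2π·11N) (11N/e)^(11N)]
     = (2π N)^(11/2) / sqrt(2π·11N) · (N/(11N))^(11N)
     = (2π N)^((11−1)/2) / sqrt(11) · 11^(−11N).
Since 11^11 > 1, the factor 11^(−11N) decays exponentially, so the ratio → 0. Substituting N = 24n gives the stated form.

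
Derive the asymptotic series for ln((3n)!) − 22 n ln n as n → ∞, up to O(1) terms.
ln((3n)!) − 22 n ln n = −19 n ln n + 3(ln 3 − 1) n + (1/2) ln(2π·3n) + O(1/n)

Stirling: ln((3n)!) = 3n ln(3n) − 3n + (1/2) ln(2π·3n) + O(1/n).
Expand 3n ln(3n) = 3n (ln n + ln 3) = 3n ln n + 3n ln 3.
Subtract 22n ln n: leading term is (3 − 22) n ln n = −19 n ln n. The next term is 3n ln 3 − 3n = 3(ln 3 − 1) n. Then the (1/2) ln(2π·3n) correction.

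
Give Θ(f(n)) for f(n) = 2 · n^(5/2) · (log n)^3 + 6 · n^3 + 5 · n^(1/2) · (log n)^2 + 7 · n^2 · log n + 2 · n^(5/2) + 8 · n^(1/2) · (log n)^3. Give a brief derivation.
f(n) ∈ Θ(n^3)

Compare the terms by growth order. For large n, n^a · (log n)^b dominates n^a' · (log n)^b' iff a > a', or (a = a' and b > b'). Ranking the 6 terms shows the dominant one is 6 · n^3. Hence f(n) ∈ Θ(n^3).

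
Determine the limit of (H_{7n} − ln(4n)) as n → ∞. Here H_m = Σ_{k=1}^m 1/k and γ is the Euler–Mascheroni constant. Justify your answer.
lim = ln(7/4) + γ

By Euler-Maclaurin, H_m = ln m + γ + O(1/m). So
  H_{7n} − ln(4n) = ln(7n) + γ − ln(4n) + O(1/n)
                       = ln(7/4) + γ + O(1/n).
Hence the limit is ln(7/4) + γ.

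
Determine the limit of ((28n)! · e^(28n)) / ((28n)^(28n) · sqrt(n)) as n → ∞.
lim = sqrt(2π·28)

Stirling: (28n)! ~ sqrt(2π·28n) · (28n/e)^(28n). Hence
  (28n)! · e^(28n) / (28n)^(28n) ~ sqrt(2π·28n).
Dividing by sqrt(n): sqrt(2π·28n) / sqrt(n) = sqrt(2π·28) · n^((1−1)/2), so the limit is sqrt(2π·28).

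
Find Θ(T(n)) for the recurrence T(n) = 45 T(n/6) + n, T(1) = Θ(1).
T(n) = Θ(n^(log_6 45))

Master theorem: compare f(n) = n to n^(log_6 45) where log_6 45 ≈ 2.125. Since 1 < log_6 45, we have f(n) = O(n^(log_6 45 − ε)) for some ε > 0 — Case 1. Hence T(n) = Θ(n^(log_6 45)).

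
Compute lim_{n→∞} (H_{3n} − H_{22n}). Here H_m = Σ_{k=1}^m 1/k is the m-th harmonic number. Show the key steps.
lim = ln(3/22)

Euler-Maclaurin gives H_m = ln m + γ + 1/(2m) + O(1/m^2). The γ and O(1/m) terms cancel in the difference:
  H_{3n} − H_{22n} = ln(3n) − ln(22n) + O(1/n) = ln(3/22) + O(1/n).
Hence the limit is ln(3/22).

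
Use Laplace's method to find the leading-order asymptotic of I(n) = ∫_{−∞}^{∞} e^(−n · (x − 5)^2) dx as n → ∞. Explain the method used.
I(n) = sqrt(π/n)

Here φ(x) = (x − 5)^2 has its unique minimum at x* = 5 with φ(x*) = 0 and φ''(x*) = 2. Laplace's method gives
  I(n) ~ e^(−n φ(x*)) · sqrt(2π / (n · φ''(x*))) = sqrt(2π / (2n)) = sqrt(π/n).
This is exact: substituting u = (x − 5)·sqrt(n) gives I(n) = (1/sqrt(n)) ∫_{−∞}^{∞} e^(−u^2) du = sqrt(π/n).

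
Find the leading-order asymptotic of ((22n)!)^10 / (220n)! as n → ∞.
((22n)!)^10/(220n)! ~ ((2π·22n)^(9/2) / sqrt(10)) · 10^(−10·22n)  →  0

Write N = 22n. Stirling: N! ~ sqrt(2π N)(N/e)^N and (10N)! ~ sqrt(2π·10N)·(10N/e)^(10N).
  (N!)^10/(10N)! ~ (2π N)^(10/2) (N/e)^(10N) / [sqrt(2π·10N) (10N/e)^(10N)]
     = (2π N)^(10/2) / sqrt(2π·10N) · (N/(10N))^(10N)
     = (2π N)^((10−1)/2) / sqrt(10) · 10^(−10N).
Since 10^10 > 1, the factor 10^(−10N) decays exponentially, so the ratio → 0. Substituting N = 22n gives the stated form.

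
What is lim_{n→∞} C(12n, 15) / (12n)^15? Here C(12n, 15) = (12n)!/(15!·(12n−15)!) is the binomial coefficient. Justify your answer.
lim = 1/15! = 1/1307674368000

With N = 12n → ∞: C(N, 15) / N^15 = [N(N−1)…(N−14)] / (15! · N^15) = (1/15!) · 1 · (1 − 1/(12n)) · … · (1 − 14/(12n)). Each factor → 1 as N → ∞, so the limit is 1/15! = 1/1307674368000.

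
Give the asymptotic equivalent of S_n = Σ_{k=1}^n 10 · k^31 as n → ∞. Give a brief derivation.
S_n ~ 5 · n^32 / 16

By integral comparison (Euler-Maclaurin), Σ_{k=1}^n 10 · k^31 = 10 · ∫_0^n x^31 dx + O(n^31) = 10 · n^32/32 = 5 · n^32 / 16 + O(n^31). (Equivalently, Faulhaber's formula gives the same leading term.)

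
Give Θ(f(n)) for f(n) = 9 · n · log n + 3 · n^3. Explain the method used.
f(n) ∈ Θ(n^3)

Compare the terms by growth order. For large n, n^a · (log n)^b dominates n^a' · (log n)^b' iff a > a', or (a = a' and b > b'). Ranking the 2 terms shows the dominant one is 3 · n^3. Hence f(n) ∈ Θ(n^3).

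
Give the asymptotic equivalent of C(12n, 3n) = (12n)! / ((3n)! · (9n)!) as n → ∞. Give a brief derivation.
C(12n, 3n) ~ (256/27)^(3n) · sqrt(2/(3π·3n))

Write N = 3n. Apply Stirling to each factorial:
  (4N)! ~ sqrt(2π·4N) · (4N/e)^(4N),
  N! ~ sqrt(2π N) · (N/e)^N,
  (3N)! ~ sqrt(2π·3N) · (3N/e)^(3N).
The exponential factors combine to (4N)^(4N) / (N^N · (3N)^(3N)) = 4^(4N)/3^(3N) = (4^4/3^3)^N = (256/27)^N.
The square-root prefactors combine to sqrt(2π·4N) / (sqrt(2π N)·sqrt(2π·3N)) = sqrt(4 / (2π·3·N)) = sqrt(2/(3π·3n)).
Substituting N = 3n: C(12n, 3n) ~ (256/27)^(3n) · sqrt(2/(3π·3n)).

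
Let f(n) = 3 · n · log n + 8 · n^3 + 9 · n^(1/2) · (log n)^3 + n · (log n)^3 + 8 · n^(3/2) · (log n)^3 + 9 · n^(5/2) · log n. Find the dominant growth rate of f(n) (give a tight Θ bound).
f(n) ∈ Θ(n^3)

Compare the terms by growth order. For large n, n^a · (log n)^b dominates n^a' · (log n)^b' iff a > a', or (a = a' and b > b'). Ranking the 6 terms shows the dominant one is 8 · n^3. Hence f(n) ∈ Θ(n^3).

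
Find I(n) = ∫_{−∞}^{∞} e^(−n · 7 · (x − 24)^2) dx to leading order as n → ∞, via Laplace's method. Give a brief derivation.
I(n) = sqrt(π/(7n))

Here φ(x) = 7 · (x − 24)^2 has its unique minimum at x* = 24 with φ(x*) = 0 and φ''(x*) = 14. Laplace's method gives
  I(n) ~ e^(−n φ(x*)) · sqrt(2π / (n · φ''(x*))) = sqrt(2π / (14n)) = sqrt(π/(7n)).
This is exact: substituting u = (x − 24)·sqrt(7n) gives I(n) = (1/sqrt(7n)) ∫_{−∞}^{∞} e^(−u^2) du = sqrt(π/(7n)).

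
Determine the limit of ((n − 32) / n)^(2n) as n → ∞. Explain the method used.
lim = e^(−64)

Rewrite as (1 − 32/n)^(2n). By the standard limit (1 + x/n)^n → e^x, we have (1 − 32/n)^n → e^(−32), and raising to the 2nd power gives e^(−64).
More precisely, ln[(1 − 32/n)^(2n)] = 2n · ln(1 − 32/n) = 2n · (-32/n + O(1/n^2)) = -64 + O(1/n) → -64.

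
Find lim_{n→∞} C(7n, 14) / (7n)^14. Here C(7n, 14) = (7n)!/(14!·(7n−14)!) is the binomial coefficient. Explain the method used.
lim = 1/14! = 1/87178291200

With N = 7n → ∞: C(N, 14) / N^14 = [N(N−1)…(N−13)] / (14! · N^14) = (1/14!) · 1 · (1 − 1/(7n)) · … · (1 − 13/(7n)). Each factor → 1 as N → ∞, so the limit is 1/14! = 1/87178291200.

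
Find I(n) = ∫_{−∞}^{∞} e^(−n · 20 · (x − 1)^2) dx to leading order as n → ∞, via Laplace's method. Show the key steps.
I(n) = sqrt(π/(20n))

Here φ(x) = 20 · (x − 1)^2 has its unique minimum at x* = 1 with φ(x*) = 0 and φ''(x*) = 40. Laplace's method gives
  I(n) ~ e^(−n φ(x*)) · sqrt(2π / (n · φ''(x*))) = sqrt(2π / (40n)) = sqrt(π/(20n)).
This is exact: substituting u = (x − 1)·sqrt(20n) gives I(n) = (1/sqrt(20n)) ∫_{−∞}^{∞} e^(−u^2) du = sqrt(π/(20n)).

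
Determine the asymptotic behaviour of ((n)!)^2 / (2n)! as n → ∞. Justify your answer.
((n)!)^2/(2n)! ~ ((2π·n)^(1/2) / sqrt(2)) · 2^(−2·n)  →  0

Write N = n. Stirling: N! ~ sqrt(2π N)(N/e)^N and (2N)! ~ sqrt(2π·2N)·(2N/e)^(2N).
  (N!)^2/(2N)! ~ (2π N)^(2/2) (N/e)^(2N) / [sqrt(2π·2N) (2N/e)^(2N)]
     = (2π N)^(2/2) / sqrt(2π·2N) · (N/(2N))^(2N)
     = (2π N)^((2−1)/2) / sqrt(2) · 2^(−2N).
Since 2^2 > 1, the factor 2^(−2N) decays exponentially, so the ratio → 0. Substituting N = n gives the stated form.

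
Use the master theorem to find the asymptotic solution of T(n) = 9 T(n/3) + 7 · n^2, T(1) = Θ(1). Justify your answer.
T(n) = Θ(n^2 log n)

log_3 9 = 2, and f(n) = 7 · n^2 = Θ(n^(log_3 9)). This is Case 2 of the master theorem: T(n) = Θ(f(n) · log n) = Θ(n^2 log n).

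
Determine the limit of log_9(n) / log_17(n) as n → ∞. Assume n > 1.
lim = ln(17) / ln(9) = log_9(17)

Change of base: log_9(n) = ln n / ln 9 and log_17(n) = ln n / ln 17. The ratio is (ln n / ln 9) · (ln 17 / ln n) = ln 17 / ln 9, a constant independent of n. So the limit is ln 17 / ln 9 = log_9(17).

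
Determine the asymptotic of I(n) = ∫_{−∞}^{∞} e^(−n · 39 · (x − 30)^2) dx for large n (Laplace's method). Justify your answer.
I(n) = sqrt(π/(39n))

Here φ(x) = 39 · (x − 30)^2 has its unique minimum at x* = 30 with φ(x*) = 0 and φ''(x*) = 78. Laplace's method gives
  I(n) ~ e^(−n φ(x*)) · sqrt(2π / (n · φ''(x*))) = sqrt(2π / (78n)) = sqrt(π/(39n)).
This is exact: substituting u = (x − 30)·sqrt(39n) gives I(n) = (1/sqrt(39n)) ∫_{−∞}^{∞} e^(−u^2) du = sqrt(π/(39n)).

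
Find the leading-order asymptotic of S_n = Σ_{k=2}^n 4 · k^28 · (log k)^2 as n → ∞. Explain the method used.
S_n ~ 4 · n^29 · (log n)^2 / 29

By integral comparison, S_n = ∫_1^n 4 · x^28 · (log x)^2 dx + O(n^28 · (log n)^2). For the integral, the leading term of ∫_1^n x^28 (log x)^2 dx is n^29/29 · (log n)^2 (by repeated integration by parts; each step lowers the log-exponent and produces a relatively O(1/log n) correction). Hence S_n ~ 4 · n^29 · (log n)^2 / 29.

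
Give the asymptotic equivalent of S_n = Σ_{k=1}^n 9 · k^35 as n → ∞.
S_n ~ n^36 / 4

By integral comparison (Euler-Maclaurin), Σ_{k=1}^n 9 · k^35 = 9 · ∫_0^n x^35 dx + O(n^35) = 9 · n^36/36 = n^36 / 4 + O(n^35). (Equivalently, Faulhaber's formula gives the same leading term.)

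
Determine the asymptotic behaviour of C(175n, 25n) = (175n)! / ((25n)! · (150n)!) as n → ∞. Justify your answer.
C(175n, 25n) ~ (823543/46656)^(25n) · sqrt(7/(12π·25n))

Write N = 25n. Apply Stirling to each factorial:
  (7N)! ~ sqrt(2π·7N) · (7N/e)^(7N),
  N! ~ sqrt(2π N) · (N/e)^N,
  (6N)! ~ sqrt(2π·6N) · (6N/e)^(6N).
The exponential factors combine to (7N)^(7N) / (N^N · (6N)^(6N)) = 7^(7N)/6^(6N) = (7^7/6^6)^N = (823543/46656)^N.
The square-root prefactors combine to sqrt(2π·7N) / (sqrt(2π N)·sqrt(2π·6N)) = sqrt(7 / (2π·6·N)) = sqrt(7/(12π·25n)).
Substituting N = 25n: C(175n, 25n) ~ (823543/46656)^(25n) · sqrt(7/(12π·25n)).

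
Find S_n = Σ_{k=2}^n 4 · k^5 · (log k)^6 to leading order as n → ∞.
S_n ~ 2 · n^6 · (log n)^6 / 3

By integral comparison, S_n = ∫_1^n 4 · x^5 · (log x)^6 dx + O(n^5 · (log n)^6). For the integral, the leading term of ∫_1^n x^5 (log x)^6 dx is n^6/6 · (log n)^6 (by repeated integration by parts; each step lowers the log-exponent and produces a relatively O(1/log n) correction). Hence S_n ~ 2 · n^6 · (log n)^6 / 3.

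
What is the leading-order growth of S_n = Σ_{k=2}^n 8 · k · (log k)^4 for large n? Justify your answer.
S_n ~ 4 · n^2 · (log n)^4

By integral comparison, S_n = ∫_1^n 8 · x · (log x)^4 dx + O(n · (log n)^4). For the integral, the leading term of ∫_1^n x^1 (log x)^4 dx is n^2/2 · (log n)^4 (by repeated integration by parts; each step lowers the log-exponent and produces a relatively O(1/log n) correction). Hence S_n ~ 4 · n^2 · (log n)^4.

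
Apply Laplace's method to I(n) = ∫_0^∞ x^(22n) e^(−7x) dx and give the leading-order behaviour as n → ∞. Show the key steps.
I(n) ~ (sqrt(2π·22n) / 7) · (22n/(7e))^(22n)

Write the integrand as exp(22n ln x − 7x) and set f(x) = 22n ln x − 7x. Then f'(x) = 22n/x − 7 = 0 at x* = 22n/7, and f''(x*) = −22n/x*^2 = −7^2/(22n). Laplace's method (interior maximum) gives
  I(n) ~ e^(f(x*)) · sqrt(2π / |f''(x*)|)
        = exp(22n ln(22n/7) − 22n) · sqrt(2π · 22n / 7^2)
        = (22n/7)^(22n) e^(−22n) · sqrt(2π·22n) / 7
        = (sqrt(2π·22n) / 7) · (22n/(7e))^(22n).
This matches Γ(22n+1)/7^(22n+1) with Stirling applied to Γ.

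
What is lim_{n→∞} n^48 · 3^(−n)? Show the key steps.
lim = 0

Exponentials with base > 1 dominate every fixed polynomial: for any fixed c, n^c / 3^n → 0 as n → ∞ (e.g. by the ratio test, or by writing 3^n = e^(n ln 3) and noting e^(n ln 3) / n^c → ∞). Hence n^48 · 3^(−n) = n^48 / 3^n → 0.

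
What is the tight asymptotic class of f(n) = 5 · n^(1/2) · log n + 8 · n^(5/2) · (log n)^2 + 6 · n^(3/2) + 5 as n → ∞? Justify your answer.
f(n) ∈ Θ(n^(5/2) · (log n)^2)

Compare the terms by growth order. For large n, n^a · (log n)^b dominates n^a' · (log n)^b' iff a > a', or (a = a' and b > b'). Ranking the 4 terms shows the dominant one is 8 · n^(5/2) · (log n)^2. Hence f(n) ∈ Θ(n^(5/2) · (log n)^2).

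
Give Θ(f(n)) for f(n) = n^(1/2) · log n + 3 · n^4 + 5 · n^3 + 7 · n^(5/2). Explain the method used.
f(n) ∈ Θ(n^4)

Compare the terms by growth order. For large n, n^a · (log n)^b dominates n^a' · (log n)^b' iff a > a', or (a = a' and b > b'). Ranking the 4 terms shows the dominant one is 3 · n^4. Hence f(n) ∈ Θ(n^4).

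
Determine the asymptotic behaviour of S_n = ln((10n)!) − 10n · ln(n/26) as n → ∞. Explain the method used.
S_n ~ 10n · (ln 260 − 1) + O(ln n)

Stirling: ln((10n)!) = 10n ln(10n) − 10n + O(ln n).
  S_n = 10n ln(10n) − 10n − 10n ln(n/26) + O(ln n)
      = 10n ln(10n) − 10n ln n + 10n ln 26 − 10n + O(ln n)
      = 10n ln 10 + 10n ln 26 − 10n + O(ln n)
      = 10n (ln 260 − 1) + O(ln n).
Numerically ln(260) − 1 ≈ 4.5607.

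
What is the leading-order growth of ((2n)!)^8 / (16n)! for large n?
((2n)!)^8/(16n)! ~ ((2π·2n)^(7/2) / sqrt(8)) · 8^(−8·2n)  →  0

Write N = 2n. Stirling: N! ~ sqrt(2π N)(N/e)^N and (8N)! ~ sqrt(2π·8N)·(8N/e)^(8N).
  (N!)^8/(8N)! ~ (2π N)^(8/2) (N/e)^(8N) / [sqrt(2π·8N) (8N/e)^(8N)]
     = (2π N)^(8/2) / sqrt(2π·8N) · (N/(8N))^(8N)
     = (2π N)^((8−1)/2) / sqrt(8) · 8^(−8N).
Since 8^8 > 1, the factor 8^(−8N) decays exponentially, so the ratio → 0. Substituting N = 2n gives the stated form.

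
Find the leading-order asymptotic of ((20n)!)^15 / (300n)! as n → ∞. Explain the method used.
((20n)!)^15/(300n)! ~ ((2π·20n)^(14/2) / sqrt(15)) · 15^(−15·20n)  →  0

Write N = 20n. Stirling: N! ~ sqrt(2π N)(N/e)^N and (15N)! ~ sqrt(2π·15N)·(15N/e)^(15N).
  (N!)^15/(15N)! ~ (2π N)^(15/2) (N/e)^(15N) / [sqrt(2π·15N) (15N/e)^(15N)]
     = (2π N)^(15/2) / sqrt(2π·15N) · (N/(15N))^(15N)
     = (2π N)^((15−1)/2) / sqrt(15) · 15^(−15N).
Since 15^15 > 1, the factor 15^(−15N) decays exponentially, so the ratio → 0. Substituting N = 20n gives the stated form.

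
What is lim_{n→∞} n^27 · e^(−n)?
lim = 0

Exponentials with base > 1 dominate every fixed polynomial: for any fixed c, n^c / e^n → 0 as n → ∞ (e.g. by the ratio test, or since e^n grows faster than any power of n). Hence n^27 · e^(−n) = n^27 / e^n → 0.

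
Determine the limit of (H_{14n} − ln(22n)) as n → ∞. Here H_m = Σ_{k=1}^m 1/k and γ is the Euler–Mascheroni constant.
lim = ln(7/11) + γ

By Euler-Maclaurin, H_m = ln m + γ + O(1/m). So
  H_{14n} − ln(22n) = ln(14n) + γ − ln(22n) + O(1/n)
                       = ln(14/22) + γ + O(1/n).
Hence the limit is ln(14/22) + γ (= ln(7/11)).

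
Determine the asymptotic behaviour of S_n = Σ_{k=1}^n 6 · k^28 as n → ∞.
S_n ~ 6 · n^29 / 29

By integral comparison (Euler-Maclaurin), Σ_{k=1}^n 6 · k^28 = 6 · ∫_0^n x^28 dx + O(n^28) = 6 · n^29/29 + O(n^28). (Equivalently, Faulhaber's formula gives the same leading term.)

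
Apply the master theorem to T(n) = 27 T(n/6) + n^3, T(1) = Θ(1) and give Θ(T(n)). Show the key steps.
T(n) = Θ(n^3)

log_6 27 ≈ 1.839. f(n) = n^3 dominates n^(log_6 27) since 3 > 1.839, and the regularity condition a·f(n/b) = 27·(n/6)^3 = (27/216)·n^3 ≤ c·f(n) holds with c = 27/216 ≈ 0.125 < 1. So this is Case 3: T(n) = Θ(f(n)) = Θ(n^3).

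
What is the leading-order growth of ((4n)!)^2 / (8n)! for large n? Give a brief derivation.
((4n)!)^2/(8n)! ~ ((2π·4n)^(1/2) / sqrt(2)) · 2^(−2·4n)  →  0

Write N = 4n. Stirling: N! ~ sqrt(2π N)(N/e)^N and (2N)! ~ sqrt(2π·2N)·(2N/e)^(2N).
  (N!)^2/(2N)! ~ (2π N)^(2/2) (N/e)^(2N) / [sqrt(2π·2N) (2N/e)^(2N)]
     = (2π N)^(2/2) / sqrt(2π·2N) · (N/(2N))^(2N)
     = (2π N)^((2−1)/2) / sqrt(2) · 2^(−2N).
Since 2^2 > 1, the factor 2^(−2N) decays exponentially, so the ratio → 0. Substituting N = 4n gives the stated form.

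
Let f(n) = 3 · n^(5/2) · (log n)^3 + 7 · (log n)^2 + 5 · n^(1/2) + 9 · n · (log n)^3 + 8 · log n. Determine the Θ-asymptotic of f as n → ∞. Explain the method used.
f(n) ∈ Θ(n^(5/2) · (log n)^3)

Compare the terms by growth order. For large n, n^a · (log n)^b dominates n^a' · (log n)^b' iff a > a', or (a = a' and b > b'). Ranking the 5 terms shows the dominant one is 3 · n^(5/2) · (log n)^3. Hence f(n) ∈ Θ(n^(5/2) · (log n)^3).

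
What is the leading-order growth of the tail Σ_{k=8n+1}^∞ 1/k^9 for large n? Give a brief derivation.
Σ_{k>8n} 1/k^9 ~ 1/(8 · (8n)^8)

Compare to the integral: ∫_{8n}^∞ x^(−9) dx = [−x^(−8)/8]_{8n}^∞ = 1/((9−1)·(8n)^8). Euler-Maclaurin then gives
  Σ_{k>8n} 1/k^9 = ∫_{8n}^∞ dx/x^9 − 1/(2·(8n)^9) + O(1/(8n)^10).
(Equivalently this is ζ(9) − Σ_{k≤8n} 1/k^9.)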